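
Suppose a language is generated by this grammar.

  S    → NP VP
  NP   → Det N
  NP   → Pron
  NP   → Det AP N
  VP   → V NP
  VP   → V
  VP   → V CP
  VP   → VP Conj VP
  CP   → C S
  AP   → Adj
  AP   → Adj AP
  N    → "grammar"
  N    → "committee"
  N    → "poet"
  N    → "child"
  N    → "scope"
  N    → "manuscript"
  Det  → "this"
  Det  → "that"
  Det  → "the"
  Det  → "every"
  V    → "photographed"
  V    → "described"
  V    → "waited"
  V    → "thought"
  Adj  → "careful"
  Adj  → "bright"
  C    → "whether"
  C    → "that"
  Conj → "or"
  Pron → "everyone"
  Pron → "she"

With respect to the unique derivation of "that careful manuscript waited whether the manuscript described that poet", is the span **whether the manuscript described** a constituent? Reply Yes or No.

[S [NP [Det that] [AP [Adj careful]] [N manuscript]] [VP [V waited] [CP [C whether] [S [NP [Det the] [N manuscript]] [VP [V described] [NP [Det that] [N poet]]]]]]]
The smallest constituent containing 'whether the manuscript described' is the CP spanning 'whether the manuscript described that poet'; no single node in the tree dominates exactly the given words.

No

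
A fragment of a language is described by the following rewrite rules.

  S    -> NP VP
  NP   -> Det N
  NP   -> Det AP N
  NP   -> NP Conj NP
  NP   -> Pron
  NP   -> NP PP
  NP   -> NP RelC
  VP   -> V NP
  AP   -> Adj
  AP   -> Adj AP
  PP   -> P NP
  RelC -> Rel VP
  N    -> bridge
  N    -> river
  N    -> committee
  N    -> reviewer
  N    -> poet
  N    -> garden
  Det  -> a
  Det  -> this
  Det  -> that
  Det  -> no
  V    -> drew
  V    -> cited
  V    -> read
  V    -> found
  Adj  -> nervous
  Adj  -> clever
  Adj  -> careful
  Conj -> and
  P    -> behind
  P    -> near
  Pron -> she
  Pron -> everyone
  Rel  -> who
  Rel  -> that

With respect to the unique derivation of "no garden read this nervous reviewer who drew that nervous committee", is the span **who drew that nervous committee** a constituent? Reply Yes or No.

Yes

[S [NP [Det no] [N garden]] [VP [V read] [NP [NP [Det this] [AP [Adj nervous]] [N reviewer]] [RelC [Rel who] [VP [V drew] [NP [Det that] [AP [Adj nervous]] [N committee]]]]]]]
The words 'who drew that nervous committee' are exhaustively dominated by a single RelC node (built by RelC → Rel VP), so they form a constituent.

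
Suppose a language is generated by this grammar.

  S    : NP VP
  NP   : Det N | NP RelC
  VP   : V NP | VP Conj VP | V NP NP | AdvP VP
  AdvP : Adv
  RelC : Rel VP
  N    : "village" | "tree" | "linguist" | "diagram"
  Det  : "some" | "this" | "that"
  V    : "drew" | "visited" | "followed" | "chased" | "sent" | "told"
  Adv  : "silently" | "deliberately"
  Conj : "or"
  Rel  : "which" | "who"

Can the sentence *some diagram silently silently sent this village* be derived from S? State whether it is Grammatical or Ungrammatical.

Grammatical

[S [NP [Det some] [N diagram]] [VP [AdvP [Adv silently]] [VP [AdvP [Adv silently]] [VP [V sent] [NP [Det this] [N village]]]]]]
Each bracket corresponds to one application of a listed rule, so the string is derivable from S.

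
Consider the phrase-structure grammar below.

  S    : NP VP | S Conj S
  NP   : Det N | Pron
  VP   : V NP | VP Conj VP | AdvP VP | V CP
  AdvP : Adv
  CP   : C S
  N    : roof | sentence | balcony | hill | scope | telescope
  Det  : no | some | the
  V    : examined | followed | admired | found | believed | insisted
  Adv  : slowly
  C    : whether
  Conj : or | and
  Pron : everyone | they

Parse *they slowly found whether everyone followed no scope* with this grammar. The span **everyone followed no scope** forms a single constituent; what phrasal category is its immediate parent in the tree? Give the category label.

[S [NP [Pron they]] [VP [AdvP [Adv slowly]] [VP [V found] [CP [C whether] [S [NP [Pron everyone]] [VP [V followed] [NP [Det no] [N scope]]]]]]]]
The span 'everyone followed no scope' is the S node built by S → NP VP.
Its mother is the CP built by CP → C S.

CP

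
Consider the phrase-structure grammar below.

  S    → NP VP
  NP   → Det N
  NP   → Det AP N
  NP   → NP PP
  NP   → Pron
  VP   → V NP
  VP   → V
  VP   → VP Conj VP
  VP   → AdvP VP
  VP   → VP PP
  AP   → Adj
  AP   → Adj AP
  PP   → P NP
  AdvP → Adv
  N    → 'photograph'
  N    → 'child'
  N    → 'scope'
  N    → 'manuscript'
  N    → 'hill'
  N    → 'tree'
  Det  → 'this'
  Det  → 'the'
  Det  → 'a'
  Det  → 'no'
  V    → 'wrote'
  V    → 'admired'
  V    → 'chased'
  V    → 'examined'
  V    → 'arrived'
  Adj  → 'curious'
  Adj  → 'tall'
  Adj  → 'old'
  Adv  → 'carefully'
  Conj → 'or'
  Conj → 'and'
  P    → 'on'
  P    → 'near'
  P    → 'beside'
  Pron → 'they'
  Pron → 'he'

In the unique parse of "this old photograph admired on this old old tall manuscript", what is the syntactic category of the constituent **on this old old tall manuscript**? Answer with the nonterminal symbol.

PP

[S [NP [Det this] [AP [Adj old]] [N photograph]] [VP [VP [V admired]] [PP [P on] [NP [Det this] [AP [Adj old] [AP [Adj old] [AP [Adj tall]]]] [N manuscript]]]]]
The span 'on this old old tall manuscript' is the PP node built by PP → P NP.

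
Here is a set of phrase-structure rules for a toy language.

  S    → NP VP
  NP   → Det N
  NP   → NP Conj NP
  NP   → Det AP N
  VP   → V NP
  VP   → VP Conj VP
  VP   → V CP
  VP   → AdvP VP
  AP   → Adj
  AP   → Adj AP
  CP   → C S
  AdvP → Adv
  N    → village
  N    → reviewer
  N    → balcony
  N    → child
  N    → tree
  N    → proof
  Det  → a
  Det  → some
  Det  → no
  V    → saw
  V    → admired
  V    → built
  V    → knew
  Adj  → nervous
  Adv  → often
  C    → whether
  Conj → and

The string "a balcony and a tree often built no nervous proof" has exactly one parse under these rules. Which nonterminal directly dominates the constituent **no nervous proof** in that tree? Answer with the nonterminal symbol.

VP

[S [NP [NP [Det a] [N balcony]] [Conj and] [NP [Det a] [N tree]]] [VP [AdvP [Adv often]] [VP [V built] [NP [Det no] [AP [Adj nervous]] [N proof]]]]]
The span 'no nervous proof' is the NP node built by NP → Det AP N.
Its mother is the VP built by VP → V NP.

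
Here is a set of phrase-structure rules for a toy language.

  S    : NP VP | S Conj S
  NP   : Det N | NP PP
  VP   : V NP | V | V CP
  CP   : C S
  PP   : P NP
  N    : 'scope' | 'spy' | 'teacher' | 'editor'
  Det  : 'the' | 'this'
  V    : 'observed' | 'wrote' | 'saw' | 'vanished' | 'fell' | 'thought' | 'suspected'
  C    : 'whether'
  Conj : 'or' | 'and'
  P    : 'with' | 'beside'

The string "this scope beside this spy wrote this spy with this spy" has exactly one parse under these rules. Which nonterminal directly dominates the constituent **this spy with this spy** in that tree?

VP

S
  NP
    NP
      Det: this
      N: scope
    PP
      P: beside
      NP
        Det: this
        N: spy
  VP
    V: wrote
    NP
      NP
        Det: this
        N: spy
      PP
        P: with
        NP
          Det: this
          N: spy
The span 'this spy with this spy' is the NP node built by NP → NP PP.
Its mother is the VP built by VP → V NP.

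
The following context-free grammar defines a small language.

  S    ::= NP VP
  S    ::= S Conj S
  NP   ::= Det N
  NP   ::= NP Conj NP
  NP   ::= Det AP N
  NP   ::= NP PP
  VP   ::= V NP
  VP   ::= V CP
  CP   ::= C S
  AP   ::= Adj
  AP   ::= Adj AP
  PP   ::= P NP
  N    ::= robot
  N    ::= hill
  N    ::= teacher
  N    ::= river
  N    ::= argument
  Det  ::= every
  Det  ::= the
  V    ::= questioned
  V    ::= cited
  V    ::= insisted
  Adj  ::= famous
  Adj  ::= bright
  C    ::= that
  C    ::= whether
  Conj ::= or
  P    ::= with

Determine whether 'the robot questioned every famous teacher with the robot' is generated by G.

Grammatical

S
  NP
    Det: the
    N: robot
  VP
    V: questioned
    NP
      NP
        Det: every
        AP
          Adj: famous
        N: teacher
      PP
        P: with
        NP
          Det: the
          N: robot
The bracketing above is licensed at every node by one of the given productions, with S at the root.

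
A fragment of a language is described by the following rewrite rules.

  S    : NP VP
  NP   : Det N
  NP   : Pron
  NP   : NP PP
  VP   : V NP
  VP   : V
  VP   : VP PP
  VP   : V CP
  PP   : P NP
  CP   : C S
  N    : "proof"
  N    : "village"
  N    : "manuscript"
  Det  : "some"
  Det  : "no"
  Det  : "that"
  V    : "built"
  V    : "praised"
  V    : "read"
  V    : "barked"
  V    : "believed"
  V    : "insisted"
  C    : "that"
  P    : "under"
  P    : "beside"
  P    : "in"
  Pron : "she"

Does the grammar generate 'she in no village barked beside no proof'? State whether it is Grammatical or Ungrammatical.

S
  NP
    NP
      Pron: she
    PP
      P: in
      NP
        Det: no
        N: village
  VP
    VP
      V: barked
    PP
      P: beside
      NP
        Det: no
        N: proof
Each bracket corresponds to one application of a listed rule, so the string is derivable from S.

Grammatical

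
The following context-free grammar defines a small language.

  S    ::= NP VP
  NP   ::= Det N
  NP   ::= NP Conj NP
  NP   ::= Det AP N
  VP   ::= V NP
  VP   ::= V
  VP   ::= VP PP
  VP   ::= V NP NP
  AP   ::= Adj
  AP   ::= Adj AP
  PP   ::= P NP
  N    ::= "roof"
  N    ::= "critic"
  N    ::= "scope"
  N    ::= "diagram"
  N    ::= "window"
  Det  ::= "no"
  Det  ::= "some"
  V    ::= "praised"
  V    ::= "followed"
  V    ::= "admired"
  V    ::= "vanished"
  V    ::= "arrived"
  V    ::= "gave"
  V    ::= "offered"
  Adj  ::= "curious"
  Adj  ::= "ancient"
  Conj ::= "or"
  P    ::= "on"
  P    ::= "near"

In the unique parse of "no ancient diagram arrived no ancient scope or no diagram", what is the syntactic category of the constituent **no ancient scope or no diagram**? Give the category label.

NP

[S [NP [Det no] [AP [Adj ancient]] [N diagram]] [VP [V arrived] [NP [NP [Det no] [AP [Adj ancient]] [N scope]] [Conj or] [NP [Det no] [N diagram]]]]]
The span 'no ancient scope or no diagram' is the NP node built by NP → NP Conj NP.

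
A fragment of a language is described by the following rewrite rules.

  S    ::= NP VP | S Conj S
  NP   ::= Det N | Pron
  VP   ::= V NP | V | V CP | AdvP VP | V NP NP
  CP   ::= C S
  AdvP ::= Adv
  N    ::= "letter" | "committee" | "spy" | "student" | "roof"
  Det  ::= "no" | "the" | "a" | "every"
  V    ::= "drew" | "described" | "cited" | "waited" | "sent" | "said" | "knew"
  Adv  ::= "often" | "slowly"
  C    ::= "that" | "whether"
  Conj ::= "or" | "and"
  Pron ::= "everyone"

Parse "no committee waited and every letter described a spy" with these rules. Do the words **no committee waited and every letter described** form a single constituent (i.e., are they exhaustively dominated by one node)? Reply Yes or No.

No

[S [S [NP [Det no] [N committee]] [VP [V waited]]] [Conj and] [S [NP [Det every] [N letter]] [VP [V described] [NP [Det a] [N spy]]]]]
The smallest constituent containing 'no committee waited and every letter described' is the S spanning 'no committee waited and every letter described a spy'; no single node in the tree dominates exactly the given words.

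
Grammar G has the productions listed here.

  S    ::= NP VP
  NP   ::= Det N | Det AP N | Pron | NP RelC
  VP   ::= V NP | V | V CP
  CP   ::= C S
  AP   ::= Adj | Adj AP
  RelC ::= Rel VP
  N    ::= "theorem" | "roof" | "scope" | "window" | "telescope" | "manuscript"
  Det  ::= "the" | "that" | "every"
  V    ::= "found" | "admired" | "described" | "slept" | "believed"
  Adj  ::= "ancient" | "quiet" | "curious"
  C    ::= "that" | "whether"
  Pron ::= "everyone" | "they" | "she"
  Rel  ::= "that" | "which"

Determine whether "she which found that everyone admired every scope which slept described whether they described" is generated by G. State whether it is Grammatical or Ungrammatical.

Grammatical

S
  NP
    NP
      Pron: she
    RelC
      Rel: which
      VP
        V: found
        CP
          C: that
          S
            NP
              Pron: everyone
            VP
              V: admired
              NP
                NP
                  Det: every
                  N: scope
                RelC
                  Rel: which
                  VP
                    V: slept
  VP
    V: described
    CP
      C: whether
      S
        NP
          Pron: they
        VP
          V: described
The bracketing above is licensed at every node by one of the given productions, with S at the root.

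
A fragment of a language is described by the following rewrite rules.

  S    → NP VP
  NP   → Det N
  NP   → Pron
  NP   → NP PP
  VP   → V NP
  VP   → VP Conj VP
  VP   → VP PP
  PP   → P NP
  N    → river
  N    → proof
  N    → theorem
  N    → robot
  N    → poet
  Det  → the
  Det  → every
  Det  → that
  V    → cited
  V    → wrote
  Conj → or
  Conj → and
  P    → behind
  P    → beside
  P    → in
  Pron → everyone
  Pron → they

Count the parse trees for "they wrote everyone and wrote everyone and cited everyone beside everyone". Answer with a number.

7

Two of the 7 distinct bracketings:
[S [NP [Pron they]] [VP [VP [V wrote] [NP [Pron everyone]]] [Conj and] [VP [VP [V wrote] [NP [Pron everyone]]] [Conj and] [VP [V cited] [NP [NP [Pron everyone]] [PP [P beside] [NP [Pron everyone]]]]]]]]
[S [NP [Pron they]] [VP [VP [V wrote] [NP [Pron everyone]]] [Conj and] [VP [VP [V wrote] [NP [Pron everyone]]] [Conj and] [VP [VP [V cited] [NP [Pron everyone]]] [PP [P beside] [NP [Pron everyone]]]]]]]
The difference turns on whether NP → NP PP is used at the relevant span, versus an alternative expansion of NP.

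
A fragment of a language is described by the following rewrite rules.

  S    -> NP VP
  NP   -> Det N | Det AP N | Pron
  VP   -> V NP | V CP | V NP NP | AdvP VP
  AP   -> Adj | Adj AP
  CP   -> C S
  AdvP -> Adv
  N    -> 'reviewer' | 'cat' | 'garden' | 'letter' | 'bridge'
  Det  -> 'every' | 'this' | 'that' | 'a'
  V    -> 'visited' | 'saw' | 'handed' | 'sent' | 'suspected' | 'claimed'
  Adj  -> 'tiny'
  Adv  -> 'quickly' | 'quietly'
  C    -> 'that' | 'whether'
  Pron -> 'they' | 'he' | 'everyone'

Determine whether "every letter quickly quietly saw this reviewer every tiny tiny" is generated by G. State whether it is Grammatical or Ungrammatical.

For S → NP VP, the only prefix that parses as NP is 'every letter', but the remainder 'quickly quietly saw this reviewer every tiny tiny' is not a VP under these rules.

Ungrammatical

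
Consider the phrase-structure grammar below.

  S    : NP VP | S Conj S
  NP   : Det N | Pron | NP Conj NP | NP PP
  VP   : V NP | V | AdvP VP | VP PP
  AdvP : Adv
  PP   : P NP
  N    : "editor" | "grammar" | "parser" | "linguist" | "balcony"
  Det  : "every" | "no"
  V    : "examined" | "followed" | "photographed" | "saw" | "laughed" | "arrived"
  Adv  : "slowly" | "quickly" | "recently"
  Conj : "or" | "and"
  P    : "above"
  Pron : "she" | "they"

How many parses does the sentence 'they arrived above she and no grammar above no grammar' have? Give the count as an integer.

3

Two of the 3 distinct bracketings:
[S [NP [Pron they]] [VP [VP [V arrived]] [PP [P above] [NP [NP [Pron she]] [Conj and] [NP [NP [Det no] [N grammar]] [PP [P above] [NP [Det no] [N grammar]]]]]]]]
[S [NP [Pron they]] [VP [VP [V arrived]] [PP [P above] [NP [NP [NP [Pron she]] [Conj and] [NP [Det no] [N grammar]]] [PP [P above] [NP [Det no] [N grammar]]]]]]]
The trees differ in how a recursive rule is bracketed over the same span.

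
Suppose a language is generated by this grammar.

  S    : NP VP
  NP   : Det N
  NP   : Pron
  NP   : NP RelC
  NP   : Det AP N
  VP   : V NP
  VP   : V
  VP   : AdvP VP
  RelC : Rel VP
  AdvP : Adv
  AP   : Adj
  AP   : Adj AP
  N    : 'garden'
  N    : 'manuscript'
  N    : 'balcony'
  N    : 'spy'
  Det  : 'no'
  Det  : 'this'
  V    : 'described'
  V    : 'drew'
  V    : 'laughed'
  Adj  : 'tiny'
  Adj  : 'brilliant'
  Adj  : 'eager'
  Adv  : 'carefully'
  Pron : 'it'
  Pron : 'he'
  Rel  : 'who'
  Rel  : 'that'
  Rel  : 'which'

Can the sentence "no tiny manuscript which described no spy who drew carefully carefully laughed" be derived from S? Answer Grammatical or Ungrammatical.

S
  NP
    NP
      Det: no
      AP
        Adj: tiny
      N: manuscript
    RelC
      Rel: which
      VP
        V: described
        NP
          NP
            Det: no
            N: spy
          RelC
            Rel: who
            VP
              V: drew
  VP
    AdvP
      Adv: carefully
    VP
      AdvP
        Adv: carefully
      VP
        V: laughed
Every word is introduced by a lexical rule and the phrasal rules combine the resulting categories into a single S.

Grammatical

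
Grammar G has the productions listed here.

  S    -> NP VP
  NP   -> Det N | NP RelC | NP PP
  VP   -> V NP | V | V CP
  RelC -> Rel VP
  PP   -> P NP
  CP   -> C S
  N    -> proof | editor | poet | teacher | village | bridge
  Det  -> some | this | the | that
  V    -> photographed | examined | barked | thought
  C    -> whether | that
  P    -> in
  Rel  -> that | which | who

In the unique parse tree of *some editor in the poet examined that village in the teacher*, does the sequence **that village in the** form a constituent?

No

[S [NP [NP [Det some] [N editor]] [PP [P in] [NP [Det the] [N poet]]]] [VP [V examined] [NP [NP [Det that] [N village]] [PP [P in] [NP [Det the] [N teacher]]]]]]
The smallest constituent containing 'that village in the' is the NP spanning 'that village in the teacher'; no single node in the tree dominates exactly the given words.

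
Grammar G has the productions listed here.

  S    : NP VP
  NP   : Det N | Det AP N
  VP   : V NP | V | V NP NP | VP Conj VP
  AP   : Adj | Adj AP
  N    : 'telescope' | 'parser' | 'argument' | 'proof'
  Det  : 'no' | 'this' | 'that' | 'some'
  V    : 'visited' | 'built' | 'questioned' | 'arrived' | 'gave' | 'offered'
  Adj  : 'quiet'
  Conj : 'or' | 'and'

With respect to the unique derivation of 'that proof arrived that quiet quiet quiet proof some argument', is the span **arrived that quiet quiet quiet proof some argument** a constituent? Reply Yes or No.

Yes

[S [NP [Det that] [N proof]] [VP [V arrived] [NP [Det that] [AP [Adj quiet] [AP [Adj quiet] [AP [Adj quiet]]]] [N proof]] [NP [Det some] [N argument]]]]
The words 'arrived that quiet quiet quiet proof some argument' are exhaustively dominated by a single VP node (built by VP → V NP NP), so they form a constituent.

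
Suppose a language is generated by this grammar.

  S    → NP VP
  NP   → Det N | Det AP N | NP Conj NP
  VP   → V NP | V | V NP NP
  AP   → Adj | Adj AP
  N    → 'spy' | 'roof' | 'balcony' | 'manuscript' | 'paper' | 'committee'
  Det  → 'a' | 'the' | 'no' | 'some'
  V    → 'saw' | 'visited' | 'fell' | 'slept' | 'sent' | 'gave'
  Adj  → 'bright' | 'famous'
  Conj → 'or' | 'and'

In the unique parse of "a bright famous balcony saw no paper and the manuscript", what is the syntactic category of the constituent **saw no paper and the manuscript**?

VP

S
  NP
    Det: a
    AP
      Adj: bright
      AP
        Adj: famous
    N: balcony
  VP
    V: saw
    NP
      NP
        Det: no
        N: paper
      Conj: and
      NP
        Det: the
        N: manuscript
The span 'saw no paper and the manuscript' is the VP node built by VP → V NP.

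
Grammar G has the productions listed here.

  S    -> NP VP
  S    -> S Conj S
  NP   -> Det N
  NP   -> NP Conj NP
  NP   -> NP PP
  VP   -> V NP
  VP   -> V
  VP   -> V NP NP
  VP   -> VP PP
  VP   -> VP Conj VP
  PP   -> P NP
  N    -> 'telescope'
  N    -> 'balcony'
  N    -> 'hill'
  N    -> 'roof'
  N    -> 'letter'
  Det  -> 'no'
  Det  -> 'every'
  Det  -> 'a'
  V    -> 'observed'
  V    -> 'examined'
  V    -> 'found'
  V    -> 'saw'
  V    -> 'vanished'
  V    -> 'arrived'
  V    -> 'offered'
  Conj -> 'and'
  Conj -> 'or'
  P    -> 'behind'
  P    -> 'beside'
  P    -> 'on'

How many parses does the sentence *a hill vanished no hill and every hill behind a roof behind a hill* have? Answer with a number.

Two of the 9 distinct bracketings:
[S [NP [Det a] [N hill]] [VP [V vanished] [NP [NP [Det no] [N hill]] [Conj and] [NP [NP [Det every] [N hill]] [PP [P behind] [NP [NP [Det a] [N roof]] [PP [P behind] [NP [Det a] [N hill]]]]]]]]]
[S [NP [Det a] [N hill]] [VP [V vanished] [NP [NP [Det no] [N hill]] [Conj and] [NP [NP [NP [Det every] [N hill]] [PP [P behind] [NP [Det a] [N roof]]]] [PP [P behind] [NP [Det a] [N hill]]]]]]]
The trees differ in how a recursive rule is bracketed over the same span.

9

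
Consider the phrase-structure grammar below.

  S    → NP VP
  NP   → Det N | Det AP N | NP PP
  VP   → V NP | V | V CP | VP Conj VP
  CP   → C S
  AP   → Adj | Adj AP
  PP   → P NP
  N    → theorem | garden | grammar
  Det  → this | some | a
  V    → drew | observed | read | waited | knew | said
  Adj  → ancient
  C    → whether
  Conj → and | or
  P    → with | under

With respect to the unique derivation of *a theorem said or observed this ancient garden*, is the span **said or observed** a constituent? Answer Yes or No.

No

[S [NP [Det a] [N theorem]] [VP [VP [V said]] [Conj or] [VP [V observed] [NP [Det this] [AP [Adj ancient]] [N garden]]]]]
The smallest constituent containing 'said or observed' is the VP spanning 'said or observed this ancient garden'; no single node in the tree dominates exactly the given words.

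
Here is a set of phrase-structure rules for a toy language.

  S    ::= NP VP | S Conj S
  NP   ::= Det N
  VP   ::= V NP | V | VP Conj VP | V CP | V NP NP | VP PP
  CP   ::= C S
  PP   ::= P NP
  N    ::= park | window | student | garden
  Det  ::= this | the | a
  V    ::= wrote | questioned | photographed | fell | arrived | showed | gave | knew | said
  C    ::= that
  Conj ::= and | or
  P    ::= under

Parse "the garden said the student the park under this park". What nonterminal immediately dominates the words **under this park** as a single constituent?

S
  NP
    Det: the
    N: garden
  VP
    VP
      V: said
      NP
        Det: the
        N: student
      NP
        Det: the
        N: park
    PP
      P: under
      NP
        Det: this
        N: park
The span 'under this park' is the PP node built by PP → P NP.

PP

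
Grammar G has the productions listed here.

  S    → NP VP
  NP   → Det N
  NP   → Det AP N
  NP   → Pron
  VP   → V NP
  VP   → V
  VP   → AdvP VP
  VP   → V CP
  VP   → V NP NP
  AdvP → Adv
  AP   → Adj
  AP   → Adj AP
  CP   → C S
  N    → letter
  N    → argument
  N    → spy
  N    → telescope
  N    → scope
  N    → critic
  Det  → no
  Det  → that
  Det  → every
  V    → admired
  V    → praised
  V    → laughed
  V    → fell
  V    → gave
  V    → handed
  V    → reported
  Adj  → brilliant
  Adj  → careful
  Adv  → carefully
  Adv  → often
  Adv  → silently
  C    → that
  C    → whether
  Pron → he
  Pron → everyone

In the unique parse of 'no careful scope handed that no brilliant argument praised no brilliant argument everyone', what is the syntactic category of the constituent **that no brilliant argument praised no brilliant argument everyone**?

S
  NP
    Det: no
    AP
      Adj: careful
    N: scope
  VP
    V: handed
    CP
      C: that
      S
        NP
          Det: no
          AP
            Adj: brilliant
          N: argument
        VP
          V: praised
          NP
            Det: no
            AP
              Adj: brilliant
            N: argument
          NP
            Pron: everyone
The span 'that no brilliant argument praised no brilliant argument everyone' is the CP node built by CP → C S.

CP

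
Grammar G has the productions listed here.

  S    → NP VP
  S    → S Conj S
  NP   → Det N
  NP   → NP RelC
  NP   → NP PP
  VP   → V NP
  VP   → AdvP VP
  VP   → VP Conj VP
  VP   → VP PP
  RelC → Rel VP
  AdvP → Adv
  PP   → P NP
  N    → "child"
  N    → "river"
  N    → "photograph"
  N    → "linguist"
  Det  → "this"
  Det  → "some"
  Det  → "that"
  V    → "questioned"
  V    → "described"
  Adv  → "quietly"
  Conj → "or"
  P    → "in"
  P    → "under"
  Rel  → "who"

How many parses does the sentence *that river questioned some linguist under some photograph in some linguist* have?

5

Two of the 5 distinct bracketings:
[S [NP [Det that] [N river]] [VP [V questioned] [NP [NP [Det some] [N linguist]] [PP [P under] [NP [NP [Det some] [N photograph]] [PP [P in] [NP [Det some] [N linguist]]]]]]]]
[S [NP [Det that] [N river]] [VP [V questioned] [NP [NP [NP [Det some] [N linguist]] [PP [P under] [NP [Det some] [N photograph]]]] [PP [P in] [NP [Det some] [N linguist]]]]]]
The trees differ in how a recursive rule is bracketed over the same span.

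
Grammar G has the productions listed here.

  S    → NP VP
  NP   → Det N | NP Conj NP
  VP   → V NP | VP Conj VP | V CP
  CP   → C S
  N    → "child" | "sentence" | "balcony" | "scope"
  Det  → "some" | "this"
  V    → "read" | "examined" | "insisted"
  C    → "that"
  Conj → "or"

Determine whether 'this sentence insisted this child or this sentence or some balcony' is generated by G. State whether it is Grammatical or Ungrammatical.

Grammatical

[S [NP [Det this] [N sentence]] [VP [V insisted] [NP [NP [Det this] [N child]] [Conj or] [NP [NP [Det this] [N sentence]] [Conj or] [NP [Det some] [N balcony]]]]]]
Every word is introduced by a lexical rule and the phrasal rules combine the resulting categories into a single S.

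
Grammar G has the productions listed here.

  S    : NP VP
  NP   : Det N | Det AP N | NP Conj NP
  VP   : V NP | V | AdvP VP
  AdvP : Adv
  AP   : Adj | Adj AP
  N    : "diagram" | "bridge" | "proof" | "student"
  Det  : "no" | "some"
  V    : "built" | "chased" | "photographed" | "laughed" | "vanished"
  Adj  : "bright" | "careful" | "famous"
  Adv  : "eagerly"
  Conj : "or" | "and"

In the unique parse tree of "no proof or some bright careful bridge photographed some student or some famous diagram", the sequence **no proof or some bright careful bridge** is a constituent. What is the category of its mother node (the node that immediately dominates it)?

S
  NP
    NP
      Det: no
      N: proof
    Conj: or
    NP
      Det: some
      AP
        Adj: bright
        AP
          Adj: careful
      N: bridge
  VP
    V: photographed
    NP
      NP
        Det: some
        N: student
      Conj: or
      NP
        Det: some
        AP
          Adj: famous
        N: diagram
The span 'no proof or some bright careful bridge' is the NP node built by NP → NP Conj NP.
Its mother is the S built by S → NP VP.

S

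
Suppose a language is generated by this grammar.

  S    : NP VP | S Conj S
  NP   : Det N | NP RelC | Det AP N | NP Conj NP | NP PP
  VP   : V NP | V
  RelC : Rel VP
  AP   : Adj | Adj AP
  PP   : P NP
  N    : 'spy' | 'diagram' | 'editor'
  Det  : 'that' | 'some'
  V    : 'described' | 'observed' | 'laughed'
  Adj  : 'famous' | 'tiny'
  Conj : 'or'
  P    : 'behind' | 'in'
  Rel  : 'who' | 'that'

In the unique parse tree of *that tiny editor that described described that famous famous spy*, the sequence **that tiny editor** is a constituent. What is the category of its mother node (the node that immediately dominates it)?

NP

[S [NP [NP [Det that] [AP [Adj tiny]] [N editor]] [RelC [Rel that] [VP [V described]]]] [VP [V described] [NP [Det that] [AP [Adj famous] [AP [Adj famous]]] [N spy]]]]
The span 'that tiny editor' is the NP node built by NP → Det AP N.
Its mother is the NP built by NP → NP RelC.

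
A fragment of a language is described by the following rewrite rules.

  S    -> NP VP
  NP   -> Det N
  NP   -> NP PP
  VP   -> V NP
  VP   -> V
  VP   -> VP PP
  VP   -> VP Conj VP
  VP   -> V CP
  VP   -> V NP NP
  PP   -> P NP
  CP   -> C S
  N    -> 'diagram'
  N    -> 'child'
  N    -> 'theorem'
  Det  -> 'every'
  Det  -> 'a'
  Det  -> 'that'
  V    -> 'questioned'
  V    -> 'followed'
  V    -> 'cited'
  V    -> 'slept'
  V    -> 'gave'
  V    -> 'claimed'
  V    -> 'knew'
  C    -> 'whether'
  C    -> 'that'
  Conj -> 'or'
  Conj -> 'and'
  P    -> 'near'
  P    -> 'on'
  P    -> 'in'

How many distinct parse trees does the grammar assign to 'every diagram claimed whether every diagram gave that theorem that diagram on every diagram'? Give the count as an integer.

3

Two of the 3 distinct bracketings:
[S [NP [Det every] [N diagram]] [VP [VP [V claimed] [CP [C whether] [S [NP [Det every] [N diagram]] [VP [V gave] [NP [Det that] [N theorem]] [NP [Det that] [N diagram]]]]]] [PP [P on] [NP [Det every] [N diagram]]]]]
[S [NP [Det every] [N diagram]] [VP [V claimed] [CP [C whether] [S [NP [Det every] [N diagram]] [VP [VP [V gave] [NP [Det that] [N theorem]] [NP [Det that] [N diagram]]] [PP [P on] [NP [Det every] [N diagram]]]]]]]]
The trees differ in how a recursive rule is bracketed over the same span.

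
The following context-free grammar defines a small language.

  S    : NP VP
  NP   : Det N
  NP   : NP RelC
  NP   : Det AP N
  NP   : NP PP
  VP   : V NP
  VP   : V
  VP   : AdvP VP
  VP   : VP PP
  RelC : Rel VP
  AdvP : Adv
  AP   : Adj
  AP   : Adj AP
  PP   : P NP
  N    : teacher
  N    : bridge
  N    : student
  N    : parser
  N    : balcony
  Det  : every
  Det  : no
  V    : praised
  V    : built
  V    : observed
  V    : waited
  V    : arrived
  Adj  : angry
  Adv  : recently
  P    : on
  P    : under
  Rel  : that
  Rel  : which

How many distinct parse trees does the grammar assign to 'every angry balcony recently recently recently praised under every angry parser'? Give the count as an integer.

4

Two of the 4 distinct bracketings:
[S [NP [Det every] [AP [Adj angry]] [N balcony]] [VP [AdvP [Adv recently]] [VP [AdvP [Adv recently]] [VP [AdvP [Adv recently]] [VP [VP [V praised]] [PP [P under] [NP [Det every] [AP [Adj angry]] [N parser]]]]]]]]
[S [NP [Det every] [AP [Adj angry]] [N balcony]] [VP [AdvP [Adv recently]] [VP [AdvP [Adv recently]] [VP [VP [AdvP [Adv recently]] [VP [V praised]]] [PP [P under] [NP [Det every] [AP [Adj angry]] [N parser]]]]]]]
The trees differ in how a recursive rule is bracketed over the same span.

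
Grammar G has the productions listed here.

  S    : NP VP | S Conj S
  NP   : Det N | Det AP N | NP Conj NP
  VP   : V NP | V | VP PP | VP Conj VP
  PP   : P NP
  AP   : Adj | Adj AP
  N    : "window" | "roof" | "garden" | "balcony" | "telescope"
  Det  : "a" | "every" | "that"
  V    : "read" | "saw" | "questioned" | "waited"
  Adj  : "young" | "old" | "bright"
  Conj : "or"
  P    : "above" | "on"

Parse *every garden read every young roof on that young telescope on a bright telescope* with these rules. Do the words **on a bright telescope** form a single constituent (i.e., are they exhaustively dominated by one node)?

Yes

[S [NP [Det every] [N garden]] [VP [VP [VP [V read] [NP [Det every] [AP [Adj young]] [N roof]]] [PP [P on] [NP [Det that] [AP [Adj young]] [N telescope]]]] [PP [P on] [NP [Det a] [AP [Adj bright]] [N telescope]]]]]
The words 'on a bright telescope' are exhaustively dominated by a single PP node (built by PP → P NP), so they form a constituent.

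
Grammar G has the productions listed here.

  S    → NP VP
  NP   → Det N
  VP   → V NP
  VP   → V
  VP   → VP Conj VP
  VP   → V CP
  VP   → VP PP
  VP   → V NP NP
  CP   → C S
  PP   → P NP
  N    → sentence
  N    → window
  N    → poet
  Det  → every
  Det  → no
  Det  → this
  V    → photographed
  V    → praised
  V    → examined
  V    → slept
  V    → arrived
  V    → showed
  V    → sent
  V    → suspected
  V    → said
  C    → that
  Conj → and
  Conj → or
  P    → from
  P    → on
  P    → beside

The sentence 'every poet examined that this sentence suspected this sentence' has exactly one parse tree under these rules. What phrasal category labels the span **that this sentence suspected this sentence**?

[S [NP [Det every] [N poet]] [VP [V examined] [CP [C that] [S [NP [Det this] [N sentence]] [VP [V suspected] [NP [Det this] [N sentence]]]]]]]
The span 'that this sentence suspected this sentence' is the CP node built by CP → C S.

CP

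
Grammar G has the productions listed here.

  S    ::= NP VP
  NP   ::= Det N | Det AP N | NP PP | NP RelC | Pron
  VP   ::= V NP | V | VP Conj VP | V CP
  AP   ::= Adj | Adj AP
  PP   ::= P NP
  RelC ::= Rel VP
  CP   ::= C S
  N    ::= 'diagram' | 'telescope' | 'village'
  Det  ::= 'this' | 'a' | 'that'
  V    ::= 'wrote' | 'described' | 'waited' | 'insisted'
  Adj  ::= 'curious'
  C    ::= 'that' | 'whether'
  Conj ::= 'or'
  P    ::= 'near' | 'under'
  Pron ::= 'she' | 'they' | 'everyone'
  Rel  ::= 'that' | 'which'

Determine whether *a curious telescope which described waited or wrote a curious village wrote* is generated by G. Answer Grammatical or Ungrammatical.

For S → NP VP, every NP-prefix leaves a non-VP remainder: after 'a curious telescope' the remainder is not a VP; after 'a curious telescope which described' the remainder is not a VP.

Ungrammatical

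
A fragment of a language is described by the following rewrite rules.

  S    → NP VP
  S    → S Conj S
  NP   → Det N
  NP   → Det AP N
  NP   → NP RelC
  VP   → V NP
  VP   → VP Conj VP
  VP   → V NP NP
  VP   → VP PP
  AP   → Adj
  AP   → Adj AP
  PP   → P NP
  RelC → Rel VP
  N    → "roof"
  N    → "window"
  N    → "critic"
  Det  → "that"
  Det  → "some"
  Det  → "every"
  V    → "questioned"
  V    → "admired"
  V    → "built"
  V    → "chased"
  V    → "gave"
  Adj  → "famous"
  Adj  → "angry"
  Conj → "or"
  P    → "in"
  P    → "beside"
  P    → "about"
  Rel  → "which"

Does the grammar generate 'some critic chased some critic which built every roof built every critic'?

Ungrammatical

For S → NP VP, the only prefix that parses as NP is 'some critic', but the remainder 'chased some critic which built every roof built every critic' is not a VP under these rules. The alternative S rule S → S Conj S likewise has no satisfying split.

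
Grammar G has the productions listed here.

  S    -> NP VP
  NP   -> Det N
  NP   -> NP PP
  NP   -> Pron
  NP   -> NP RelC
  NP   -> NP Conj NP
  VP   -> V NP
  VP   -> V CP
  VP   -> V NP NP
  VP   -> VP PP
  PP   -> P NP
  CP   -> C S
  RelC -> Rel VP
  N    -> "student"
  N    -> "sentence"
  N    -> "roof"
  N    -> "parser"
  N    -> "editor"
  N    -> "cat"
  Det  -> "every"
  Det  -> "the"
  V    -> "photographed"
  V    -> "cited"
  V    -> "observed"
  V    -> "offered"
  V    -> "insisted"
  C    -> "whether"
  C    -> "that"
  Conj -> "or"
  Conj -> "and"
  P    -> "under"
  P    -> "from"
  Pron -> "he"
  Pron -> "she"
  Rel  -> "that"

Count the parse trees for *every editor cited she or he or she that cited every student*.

5

Two of the 5 distinct bracketings:
[S [NP [Det every] [N editor]] [VP [V cited] [NP [NP [NP [Pron she]] [Conj or] [NP [NP [Pron he]] [Conj or] [NP [Pron she]]]] [RelC [Rel that] [VP [V cited] [NP [Det every] [N student]]]]]]]
[S [NP [Det every] [N editor]] [VP [V cited] [NP [NP [NP [NP [Pron she]] [Conj or] [NP [Pron he]]] [Conj or] [NP [Pron she]]] [RelC [Rel that] [VP [V cited] [NP [Det every] [N student]]]]]]]
The trees differ in how a recursive rule is bracketed over the same span.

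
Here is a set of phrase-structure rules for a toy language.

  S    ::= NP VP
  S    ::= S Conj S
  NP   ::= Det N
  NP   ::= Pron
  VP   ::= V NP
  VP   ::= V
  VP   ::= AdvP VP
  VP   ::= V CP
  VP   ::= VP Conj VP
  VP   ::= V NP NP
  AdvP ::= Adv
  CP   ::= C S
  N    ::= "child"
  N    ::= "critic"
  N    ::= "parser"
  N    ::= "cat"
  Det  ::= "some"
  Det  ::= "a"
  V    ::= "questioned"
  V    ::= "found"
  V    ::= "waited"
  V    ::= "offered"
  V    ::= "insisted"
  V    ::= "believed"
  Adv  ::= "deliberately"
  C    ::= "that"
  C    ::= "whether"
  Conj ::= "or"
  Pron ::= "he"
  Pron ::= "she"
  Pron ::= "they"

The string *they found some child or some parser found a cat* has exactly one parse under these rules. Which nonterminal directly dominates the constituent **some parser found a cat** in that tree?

S

[S [S [NP [Pron they]] [VP [V found] [NP [Det some] [N child]]]] [Conj or] [S [NP [Det some] [N parser]] [VP [V found] [NP [Det a] [N cat]]]]]
The span 'some parser found a cat' is the S node built by S → NP VP.
Its mother is the S built by S → S Conj S.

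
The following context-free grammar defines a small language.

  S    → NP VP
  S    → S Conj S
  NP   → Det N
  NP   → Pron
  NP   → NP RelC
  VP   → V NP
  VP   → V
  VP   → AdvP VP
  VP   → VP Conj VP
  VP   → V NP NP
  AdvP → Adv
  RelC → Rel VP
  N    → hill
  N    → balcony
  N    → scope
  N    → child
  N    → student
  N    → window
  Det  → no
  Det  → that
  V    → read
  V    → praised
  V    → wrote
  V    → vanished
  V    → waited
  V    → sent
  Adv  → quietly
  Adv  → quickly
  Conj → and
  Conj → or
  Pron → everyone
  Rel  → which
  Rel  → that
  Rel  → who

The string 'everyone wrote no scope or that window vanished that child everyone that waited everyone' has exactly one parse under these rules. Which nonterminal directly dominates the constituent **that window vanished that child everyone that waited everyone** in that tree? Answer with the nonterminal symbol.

S

[S [S [NP [Pron everyone]] [VP [V wrote] [NP [Det no] [N scope]]]] [Conj or] [S [NP [Det that] [N window]] [VP [V vanished] [NP [Det that] [N child]] [NP [NP [Pron everyone]] [RelC [Rel that] [VP [V waited] [NP [Pron everyone]]]]]]]]
The span 'that window vanished that child everyone that waited everyone' is the S node built by S → NP VP.
Its mother is the S built by S → S Conj S.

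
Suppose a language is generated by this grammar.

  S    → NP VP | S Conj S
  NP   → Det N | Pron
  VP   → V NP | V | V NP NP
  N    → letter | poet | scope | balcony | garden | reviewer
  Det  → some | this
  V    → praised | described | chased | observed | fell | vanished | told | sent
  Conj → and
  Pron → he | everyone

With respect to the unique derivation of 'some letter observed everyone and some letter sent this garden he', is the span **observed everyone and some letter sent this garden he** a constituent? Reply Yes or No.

No

[S [S [NP [Det some] [N letter]] [VP [V observed] [NP [Pron everyone]]]] [Conj and] [S [NP [Det some] [N letter]] [VP [V sent] [NP [Det this] [N garden]] [NP [Pron he]]]]]
The smallest constituent containing 'observed everyone and some letter sent this garden he' is the S spanning 'some letter observed everyone and some letter sent this garden he'; no single node in the tree dominates exactly the given words.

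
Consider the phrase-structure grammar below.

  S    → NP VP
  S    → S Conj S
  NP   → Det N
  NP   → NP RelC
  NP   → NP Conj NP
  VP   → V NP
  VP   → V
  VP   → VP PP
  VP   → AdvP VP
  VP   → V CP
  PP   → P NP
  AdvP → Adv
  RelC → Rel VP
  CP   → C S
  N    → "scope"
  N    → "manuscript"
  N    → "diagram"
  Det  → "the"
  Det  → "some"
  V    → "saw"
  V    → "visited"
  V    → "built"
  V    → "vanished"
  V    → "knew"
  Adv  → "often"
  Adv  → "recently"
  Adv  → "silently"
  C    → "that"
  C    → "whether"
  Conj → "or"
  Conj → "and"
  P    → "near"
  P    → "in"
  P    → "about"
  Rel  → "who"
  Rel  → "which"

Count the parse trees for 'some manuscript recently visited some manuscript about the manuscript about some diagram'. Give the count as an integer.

Two of the 3 distinct bracketings:
[S [NP [Det some] [N manuscript]] [VP [VP [VP [AdvP [Adv recently]] [VP [V visited] [NP [Det some] [N manuscript]]]] [PP [P about] [NP [Det the] [N manuscript]]]] [PP [P about] [NP [Det some] [N diagram]]]]]
[S [NP [Det some] [N manuscript]] [VP [VP [AdvP [Adv recently]] [VP [VP [V visited] [NP [Det some] [N manuscript]]] [PP [P about] [NP [Det the] [N manuscript]]]]] [PP [P about] [NP [Det some] [N diagram]]]]]
The trees differ in how a recursive rule is bracketed over the same span.

3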